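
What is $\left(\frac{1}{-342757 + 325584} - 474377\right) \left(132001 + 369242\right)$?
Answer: $- \frac{4083364180943946}{17173} \approx -2.3778 \cdot 10^{11}$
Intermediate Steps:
$\left(\frac{1}{-342757 + 325584} - 474377\right) \left(132001 + 369242\right) = \left(\frac{1}{-17173} - 474377\right) 501243 = \left(- \frac{1}{17173} - 474377\right) 501243 = \left(- \frac{8146476222}{17173}\right) 501243 = - \frac{4083364180943946}{17173}$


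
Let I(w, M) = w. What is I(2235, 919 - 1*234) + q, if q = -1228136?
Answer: -1225901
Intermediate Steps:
I(2235, 919 - 1*234) + q = 2235 - 1228136 = -1225901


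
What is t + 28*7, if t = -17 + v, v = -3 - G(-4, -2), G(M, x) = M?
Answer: 180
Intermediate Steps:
v = 1 (v = -3 - 1*(-4) = -3 + 4 = 1)
t = -16 (t = -17 + 1 = -16)
t + 28*7 = -16 + 28*7 = -16 + 196 = 180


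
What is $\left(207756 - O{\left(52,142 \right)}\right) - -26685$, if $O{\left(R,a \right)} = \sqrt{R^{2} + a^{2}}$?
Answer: $234441 - 2 \sqrt{5717} \approx 2.3429 \cdot 10^{5}$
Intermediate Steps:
$\left(207756 - O{\left(52,142 \right)}\right) - -26685 = \left(207756 - \sqrt{52^{2} + 142^{2}}\right) - -26685 = \left(207756 - \sqrt{2704 + 20164}\right) + 26685 = \left(207756 - \sqrt{22868}\right) + 26685 = \left(207756 - 2 \sqrt{5717}\right) + 26685 = 234441 - 2 \sqrt{5717}$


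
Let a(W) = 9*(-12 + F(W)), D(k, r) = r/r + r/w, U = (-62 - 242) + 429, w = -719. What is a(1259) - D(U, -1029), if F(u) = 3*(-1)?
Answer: -98813/719 ≈ -137.43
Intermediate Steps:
U = 125 (U = -304 + 429 = 125)
F(u) = -3
D(k, r) = 1 - r/719 (D(k, r) = r/r + r/(-719) = 1 + r*(-1/719) = 1 - r/719)
a(W) = -135 (a(W) = 9*(-12 - 3) = 9*(-15) = -135)
a(1259) - D(U, -1029) = -135 - (1 - 1/719*(-1029)) = -135 - (1 + 1029/719) = -135 - 1*1748/719 = -135 - 1748/719 = -98813/719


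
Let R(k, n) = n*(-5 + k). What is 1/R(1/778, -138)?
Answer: 389/268341 ≈ 0.0014496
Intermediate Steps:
1/R(1/778, -138) = 1/(-138*(-5 + 1/778)) = 1/(-138*(-3889/778)) = 1/(268341/389) = 389/268341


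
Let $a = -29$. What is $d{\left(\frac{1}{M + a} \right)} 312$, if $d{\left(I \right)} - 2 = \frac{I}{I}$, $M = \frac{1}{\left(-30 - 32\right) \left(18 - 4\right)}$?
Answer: $936$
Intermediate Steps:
$M = - \frac{1}{868}$ ($M = \frac{1}{\left(-62\right) 14} = \left(- \frac{1}{62}\right) \frac{1}{14} = - \frac{1}{868} \approx -0.0011521$)
$d{\left(I \right)} = 3$ ($d{\left(I \right)} = 2 + \frac{I}{I} = 2 + 1 = 3$)
$d{\left(\frac{1}{M + a} \right)} 312 = 3 \cdot 312 = 936$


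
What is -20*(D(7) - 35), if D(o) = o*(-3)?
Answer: 1120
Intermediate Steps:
D(o) = -3*o
-20*(D(7) - 35) = -20*(-3*7 - 35) = -20*(-21 - 35) = -20*(-56) = 1120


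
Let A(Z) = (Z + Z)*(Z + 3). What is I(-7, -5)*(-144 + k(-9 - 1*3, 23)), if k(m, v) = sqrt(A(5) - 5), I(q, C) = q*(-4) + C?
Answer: -3312 + 115*sqrt(3) ≈ -3112.8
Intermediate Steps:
I(q, C) = C - 4*q (I(q, C) = -4*q + C = C - 4*q)
A(Z) = 2*Z*(3 + Z) (A(Z) = (2*Z)*(3 + Z) = 2*Z*(3 + Z))
k(m, v) = 5*sqrt(3) (k(m, v) = sqrt(2*5*(3 + 5) - 5) = sqrt(2*5*8 - 5) = sqrt(80 - 5) = sqrt(75) = 5*sqrt(3))
I(-7, -5)*(-144 + k(-9 - 1*3, 23)) = (-5 - 4*(-7))*(-144 + 5*sqrt(3)) = (-5 + 28)*(-144 + 5*sqrt(3)) = 23*(-144 + 5*sqrt(3)) = -3312 + 115*sqrt(3)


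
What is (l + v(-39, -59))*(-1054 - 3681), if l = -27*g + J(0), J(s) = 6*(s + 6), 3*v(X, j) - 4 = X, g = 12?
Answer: 4256765/3 ≈ 1.4189e+6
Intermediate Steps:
v(X, j) = 4/3 + X/3
J(s) = 36 + 6*s (J(s) = 6*(6 + s) = 36 + 6*s)
l = -288 (l = -27*12 + (36 + 6*0) = -324 + (36 + 0) = -324 + 36 = -288)
(l + v(-39, -59))*(-1054 - 3681) = (-288 + (4/3 + (⅓)*(-39)))*(-1054 - 3681) = (-288 + (4/3 - 13))*(-4735) = (-288 - 35/3)*(-4735) = -899/3*(-4735) = 4256765/3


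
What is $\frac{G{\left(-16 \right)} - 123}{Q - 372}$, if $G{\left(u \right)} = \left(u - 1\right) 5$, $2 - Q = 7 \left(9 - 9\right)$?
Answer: $\frac{104}{185} \approx 0.56216$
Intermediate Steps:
$Q = 2$ ($Q = 2 - 7 \left(9 - 9\right) = 2 - 7 \cdot 0 = 2 - 0 = 2 + 0 = 2$)
$G{\left(u \right)} = -5 + 5 u$ ($G{\left(u \right)} = \left(-1 + u\right) 5 = -5 + 5 u$)
$\frac{G{\left(-16 \right)} - 123}{Q - 372} = \frac{\left(-5 + 5 \left(-16\right)\right) - 123}{2 - 372} = \frac{\left(-5 - 80\right) - 123}{-370} = \left(-85 - 123\right) \left(- \frac{1}{370}\right) = \left(-208\right) \left(- \frac{1}{370}\right) = \frac{104}{185}$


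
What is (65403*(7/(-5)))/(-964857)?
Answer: 152607/1608095 ≈ 0.094899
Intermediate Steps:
(65403*(7/(-5)))/(-964857) = (65403*(7*(-1/5)))*(-1/964857) = (65403*(-7/5))*(-1/964857) = -457821/5*(-1/964857) = 152607/1608095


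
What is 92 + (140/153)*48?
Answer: 6932/51 ≈ 135.92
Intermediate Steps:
92 + (140/153)*48 = 92 + 2240/51 = 6932/51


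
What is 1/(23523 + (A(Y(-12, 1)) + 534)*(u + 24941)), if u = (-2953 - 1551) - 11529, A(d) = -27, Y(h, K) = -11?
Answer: 1/4539879 ≈ 2.2027e-7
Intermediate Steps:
u = -16033 (u = -4504 - 11529 = -16033)
1/(23523 + (A(Y(-12, 1)) + 534)*(u + 24941)) = 1/(23523 + (-27 + 534)*(-16033 + 24941)) = 1/(23523 + 507*8908) = 1/(23523 + 4516356) = 1/4539879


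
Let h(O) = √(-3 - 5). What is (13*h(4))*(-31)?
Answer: -806*I*√2 ≈ -1139.9*I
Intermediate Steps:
h(O) = 2*I*√2 (h(O) = √(-8) = 2*I*√2)
(13*h(4))*(-31) = (13*(2*I*√2))*(-31) = (26*I*√2)*(-31) = -806*I*√2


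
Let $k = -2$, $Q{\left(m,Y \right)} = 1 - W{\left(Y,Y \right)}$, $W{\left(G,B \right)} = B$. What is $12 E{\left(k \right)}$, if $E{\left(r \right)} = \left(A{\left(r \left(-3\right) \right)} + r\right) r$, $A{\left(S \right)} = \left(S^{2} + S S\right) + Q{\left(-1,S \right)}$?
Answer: $-1560$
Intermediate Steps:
$Q{\left(m,Y \right)} = 1 - Y$
$A{\left(S \right)} = 1 - S + 2 S^{2}$ ($A{\left(S \right)} = \left(S^{2} + S S\right) - \left(-1 + S\right) = \left(S^{2} + S^{2}\right) - \left(-1 + S\right) = 2 S^{2} - \left(-1 + S\right) = 1 - S + 2 S^{2}$)
$E{\left(r \right)} = r \left(1 + 4 r + 18 r^{2}\right)$ ($E{\left(r \right)} = \left(\left(1 - r \left(-3\right) + 2 \left(r \left(-3\right)\right)^{2}\right) + r\right) r = \left(\left(1 - - 3 r + 2 \left(- 3 r\right)^{2}\right) + r\right) r = \left(\left(1 + 3 r + 2 \cdot 9 r^{2}\right) + r\right) r = \left(\left(1 + 3 r + 18 r^{2}\right) + r\right) r = \left(1 + 4 r + 18 r^{2}\right) r = r \left(1 + 4 r + 18 r^{2}\right)$)
$12 E{\left(k \right)} = 12 \left(- 2 \left(1 + 4 \left(-2\right) + 18 \left(-2\right)^{2}\right)\right) = 12 \left(- 2 \left(1 - 8 + 18 \cdot 4\right)\right) = 12 \left(- 2 \left(1 - 8 + 72\right)\right) = 12 \left(\left(-2\right) 65\right) = 12 \left(-130\right) = -1560$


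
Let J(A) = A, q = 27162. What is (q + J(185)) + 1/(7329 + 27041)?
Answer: 939916391/34370 ≈ 27347.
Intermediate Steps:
(q + J(185)) + 1/(7329 + 27041) = (27162 + 185) + 1/(7329 + 27041) = 27347 + 1/34370 = 939916391/34370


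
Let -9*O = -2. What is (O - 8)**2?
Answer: 4900/81 ≈ 60.494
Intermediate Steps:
O = 2/9 (O = -1/9*(-2) = 2/9 ≈ 0.22222)
(O - 8)**2 = (2/9 - 8)**2 = (-70/9)**2 = 4900/81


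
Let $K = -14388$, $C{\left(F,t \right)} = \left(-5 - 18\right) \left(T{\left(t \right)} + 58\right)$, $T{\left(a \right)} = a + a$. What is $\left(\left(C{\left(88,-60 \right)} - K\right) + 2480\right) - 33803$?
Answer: $-15509$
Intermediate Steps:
$T{\left(a \right)} = 2 a$
$C{\left(F,t \right)} = -1334 - 46 t$ ($C{\left(F,t \right)} = \left(-5 - 18\right) \left(2 t + 58\right) = - 23 \left(58 + 2 t\right) = -1334 - 46 t$)
$\left(\left(C{\left(88,-60 \right)} - K\right) + 2480\right) - 33803 = \left(\left(\left(-1334 - -2760\right) - -14388\right) + 2480\right) - 33803 = \left(\left(\left(-1334 + 2760\right) + 14388\right) + 2480\right) - 33803 = \left(\left(1426 + 14388\right) + 2480\right) - 33803 = \left(15814 + 2480\right) - 33803 = 18294 - 33803 = -15509$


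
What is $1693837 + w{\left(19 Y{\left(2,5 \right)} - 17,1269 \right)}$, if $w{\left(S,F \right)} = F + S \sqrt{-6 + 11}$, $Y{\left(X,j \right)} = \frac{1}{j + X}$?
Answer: $1695106 - \frac{100 \sqrt{5}}{7} \approx 1.6951 \cdot 10^{6}$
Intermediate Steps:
$Y{\left(X,j \right)} = \frac{1}{X + j}$
$w{\left(S,F \right)} = F + S \sqrt{5}$
$1693837 + w{\left(19 Y{\left(2,5 \right)} - 17,1269 \right)} = 1693837 + \left(1269 + \left(\frac{19}{2 + 5} - 17\right) \sqrt{5}\right) = 1693837 + \left(1269 + \left(\frac{19}{7} - 17\right) \sqrt{5}\right) = 1693837 + \left(1269 - \frac{100 \sqrt{5}}{7}\right) = 1695106 - \frac{100 \sqrt{5}}{7}$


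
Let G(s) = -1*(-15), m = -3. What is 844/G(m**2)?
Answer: 844/15 ≈ 56.267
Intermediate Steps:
G(s) = 15
844/G(m**2) = 844/15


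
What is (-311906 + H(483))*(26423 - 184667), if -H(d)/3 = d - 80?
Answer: 49548570060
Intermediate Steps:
H(d) = 240 - 3*d (H(d) = -3*(d - 80) = -3*(-80 + d) = 240 - 3*d)
(-311906 + H(483))*(26423 - 184667) = (-311906 + (240 - 3*483))*(26423 - 184667) = (-311906 + (240 - 1449))*(-158244) = (-311906 - 1209)*(-158244) = -313115*(-158244) = 49548570060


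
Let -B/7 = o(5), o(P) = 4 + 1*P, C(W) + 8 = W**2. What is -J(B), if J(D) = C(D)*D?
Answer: 249543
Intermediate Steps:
C(W) = -8 + W**2
o(P) = 4 + P
B = -63 (B = -7*(4 + 5) = -7*9 = -63)
J(D) = D*(-8 + D**2) (J(D) = (-8 + D**2)*D = D*(-8 + D**2))
-J(B) = -(-63)*(-8 + (-63)**2) = -(-63)*(-8 + 3969) = -(-63)*3961 = -1*(-249543) = 249543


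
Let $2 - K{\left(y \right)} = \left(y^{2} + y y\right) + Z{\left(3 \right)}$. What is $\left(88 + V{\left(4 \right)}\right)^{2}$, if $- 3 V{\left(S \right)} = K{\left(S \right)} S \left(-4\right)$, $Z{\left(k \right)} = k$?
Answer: $7744$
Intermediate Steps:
$K{\left(y \right)} = -1 - 2 y^{2}$ ($K{\left(y \right)} = 2 - \left(\left(y^{2} + y y\right) + 3\right) = 2 - \left(\left(y^{2} + y^{2}\right) + 3\right) = 2 - \left(2 y^{2} + 3\right) = 2 - \left(3 + 2 y^{2}\right) = -1 - 2 y^{2}$)
$V{\left(S \right)} = \frac{4 S \left(-1 - 2 S^{2}\right)}{3}$ ($V{\left(S \right)} = - \frac{\left(-1 - 2 S^{2}\right) S \left(-4\right)}{3} = - \frac{S \left(-1 - 2 S^{2}\right) \left(-4\right)}{3} = - \frac{\left(-4\right) S \left(-1 - 2 S^{2}\right)}{3} = \frac{4 S \left(-1 - 2 S^{2}\right)}{3}$)
$\left(88 + V{\left(4 \right)}\right)^{2} = \left(88 - \frac{16 \left(1 + 2 \cdot 4^{2}\right)}{3}\right)^{2} = \left(88 - \frac{16 \left(1 + 2 \cdot 16\right)}{3}\right)^{2} = \left(88 - \frac{16 \left(1 + 32\right)}{3}\right)^{2} = \left(88 - \frac{16}{3} \cdot 33\right)^{2} = \left(88 - 176\right)^{2} = \left(-88\right)^{2} = 7744$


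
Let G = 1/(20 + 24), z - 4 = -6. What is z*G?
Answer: -1/22 ≈ -0.045455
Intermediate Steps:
z = -2 (z = 4 - 6 = -2)
G = 1/44 ≈ 0.022727
z*G = -2*1/44 = -1/22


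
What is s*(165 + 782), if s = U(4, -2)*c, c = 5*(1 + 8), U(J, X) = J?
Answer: 170460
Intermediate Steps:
c = 45 (c = 5*9 = 45)
s = 180 (s = 4*45 = 180)
s*(165 + 782) = 180*(165 + 782) = 180*947 = 170460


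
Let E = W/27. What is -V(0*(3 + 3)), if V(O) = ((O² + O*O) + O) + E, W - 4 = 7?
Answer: -11/27 ≈ -0.40741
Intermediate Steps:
W = 11 (W = 4 + 7 = 11)
E = 11/27 ≈ 0.40741
V(O) = 11/27 + O + 2*O² (V(O) = ((O² + O*O) + O) + 11/27 = ((O² + O²) + O) + 11/27 = (2*O² + O) + 11/27 = (O + 2*O²) + 11/27 = 11/27 + O + 2*O²)
-V(0*(3 + 3)) = -(11/27 + 0*(3 + 3) + 2*(0*(3 + 3))²) = -(11/27 + 0*6 + 2*(0*6)²) = -(11/27 + 0 + 2*0²) = -(11/27 + 0 + 2*0) = -(11/27 + 0 + 0) = -1*11/27 = -11/27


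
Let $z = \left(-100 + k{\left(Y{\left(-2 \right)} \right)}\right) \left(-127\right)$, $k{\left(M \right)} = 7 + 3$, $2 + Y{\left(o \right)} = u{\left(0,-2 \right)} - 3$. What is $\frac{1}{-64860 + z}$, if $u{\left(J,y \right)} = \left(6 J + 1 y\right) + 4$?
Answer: $- \frac{1}{53430} \approx -1.8716 \cdot 10^{-5}$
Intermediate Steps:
$u{\left(J,y \right)} = 4 + y + 6 J$ ($u{\left(J,y \right)} = \left(6 J + y\right) + 4 = \left(y + 6 J\right) + 4 = 4 + y + 6 J$)
$Y{\left(o \right)} = -3$ ($Y{\left(o \right)} = -2 + \left(\left(4 - 2 + 6 \cdot 0\right) - 3\right) = -2 + \left(\left(4 - 2 + 0\right) - 3\right) = -2 + \left(2 - 3\right) = -2 - 1 = -3$)
$k{\left(M \right)} = 10$
$z = 11430$ ($z = \left(-100 + 10\right) \left(-127\right) = \left(-90\right) \left(-127\right) = 11430$)
$\frac{1}{-64860 + z} = \frac{1}{-64860 + 11430} = \frac{1}{-53430} = - \frac{1}{53430}$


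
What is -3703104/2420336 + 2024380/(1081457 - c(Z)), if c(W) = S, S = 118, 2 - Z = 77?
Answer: 55960563464/163575231869 ≈ 0.34211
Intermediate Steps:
Z = -75 (Z = 2 - 1*77 = 2 - 77 = -75)
c(W) = 118
-3703104/2420336 + 2024380/(1081457 - c(Z)) = -3703104/2420336 + 2024380/(1081457 - 1*118) = -3703104*1/2420336 + 2024380/(1081457 - 118) = -231444/151271 + 2024380/1081339 = 55960563464/163575231869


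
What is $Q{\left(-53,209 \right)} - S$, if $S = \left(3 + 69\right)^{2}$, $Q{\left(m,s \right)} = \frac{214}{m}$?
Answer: $- \frac{274966}{53} \approx -5188.0$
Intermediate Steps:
$S = 5184$ ($S = 72^{2} = 5184$)
$Q{\left(-53,209 \right)} - S = \frac{214}{-53} - 5184 = 214 \left(- \frac{1}{53}\right) - 5184 = - \frac{214}{53} - 5184 = - \frac{274966}{53}$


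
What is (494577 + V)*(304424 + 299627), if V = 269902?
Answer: 461784304429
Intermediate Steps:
(494577 + V)*(304424 + 299627) = (494577 + 269902)*(304424 + 299627) = 764479*604051 = 461784304429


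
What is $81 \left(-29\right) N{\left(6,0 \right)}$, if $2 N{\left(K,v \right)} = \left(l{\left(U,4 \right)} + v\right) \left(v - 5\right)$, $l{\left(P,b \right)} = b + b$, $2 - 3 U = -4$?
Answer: $46980$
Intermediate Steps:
$U = 2$ ($U = \frac{2}{3} - - \frac{4}{3} = \frac{2}{3} + \frac{4}{3} = 2$)
$l{\left(P,b \right)} = 2 b$
$N{\left(K,v \right)} = \frac{\left(-5 + v\right) \left(8 + v\right)}{2}$ ($N{\left(K,v \right)} = \frac{\left(2 \cdot 4 + v\right) \left(v - 5\right)}{2} = \frac{\left(8 + v\right) \left(-5 + v\right)}{2} = \frac{\left(-5 + v\right) \left(8 + v\right)}{2}$)
$81 \left(-29\right) N{\left(6,0 \right)} = 81 \left(-29\right) \left(-20 + \frac{0^{2}}{2} + \frac{3}{2} \cdot 0\right) = - 2349 \left(-20 + \frac{1}{2} \cdot 0 + 0\right) = - 2349 \left(-20 + 0 + 0\right) = \left(-2349\right) \left(-20\right) = 46980$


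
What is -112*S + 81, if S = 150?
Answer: -16719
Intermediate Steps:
-112*S + 81 = -112*150 + 81 = -16800 + 81 = -16719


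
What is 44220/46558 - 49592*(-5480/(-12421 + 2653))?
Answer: -790772738770/28423659 ≈ -27821.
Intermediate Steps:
44220/46558 - 49592*(-5480/(-12421 + 2653)) = 44220*(1/46558) - 49592/((-9768*(-1/5480))) = 22110/23279 - 49592/1221/685 = 22110/23279 - 49592*685/1221 = 22110/23279 - 33970520/1221 = -790772738770/28423659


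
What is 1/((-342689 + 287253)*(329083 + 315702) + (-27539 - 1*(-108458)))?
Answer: -1/35744220341 ≈ -2.7977e-11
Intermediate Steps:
1/((-342689 + 287253)*(329083 + 315702) + (-27539 - 1*(-108458))) = 1/(-55436*644785 + (-27539 + 108458)) = 1/(-35744301260 + 80919) = 1/(-35744220341) = -1/35744220341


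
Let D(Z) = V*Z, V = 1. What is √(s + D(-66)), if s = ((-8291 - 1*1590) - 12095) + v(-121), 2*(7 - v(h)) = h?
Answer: I*√87898/2 ≈ 148.24*I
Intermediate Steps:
v(h) = 7 - h/2
D(Z) = Z (D(Z) = 1*Z = Z)
s = -43817/2 (s = ((-8291 - 1*1590) - 12095) + (7 - ½*(-121)) = ((-8291 - 1590) - 12095) + (7 + 121/2) = (-9881 - 12095) + 135/2 = -21976 + 135/2 = -43817/2 ≈ -21909.)
√(s + D(-66)) = √(-43817/2 - 66) = √(-43949/2) = I*√87898/2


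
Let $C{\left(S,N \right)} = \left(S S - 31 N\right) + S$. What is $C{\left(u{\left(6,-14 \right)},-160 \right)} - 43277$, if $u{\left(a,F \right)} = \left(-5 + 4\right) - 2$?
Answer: $-38311$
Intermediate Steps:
$u{\left(a,F \right)} = -3$ ($u{\left(a,F \right)} = -1 - 2 = -3$)
$C{\left(S,N \right)} = S + S^{2} - 31 N$ ($C{\left(S,N \right)} = \left(S^{2} - 31 N\right) + S = S + S^{2} - 31 N$)
$C{\left(u{\left(6,-14 \right)},-160 \right)} - 43277 = \left(-3 + \left(-3\right)^{2} - -4960\right) - 43277 = \left(-3 + 9 + 4960\right) - 43277 = 4966 - 43277 = -38311$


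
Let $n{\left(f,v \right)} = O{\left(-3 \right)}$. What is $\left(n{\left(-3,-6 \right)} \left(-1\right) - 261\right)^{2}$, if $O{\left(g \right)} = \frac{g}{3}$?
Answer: $67600$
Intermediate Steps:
$O{\left(g \right)} = \frac{g}{3}$ ($O{\left(g \right)} = g \frac{1}{3} = \frac{g}{3}$)
$n{\left(f,v \right)} = -1$ ($n{\left(f,v \right)} = \frac{1}{3} \left(-3\right) = -1$)
$\left(n{\left(-3,-6 \right)} \left(-1\right) - 261\right)^{2} = \left(\left(-1\right) \left(-1\right) - 261\right)^{2} = \left(1 - 261\right)^{2} = \left(-260\right)^{2} = 67600$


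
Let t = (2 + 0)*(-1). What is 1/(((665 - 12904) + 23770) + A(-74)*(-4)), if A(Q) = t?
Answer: 1/11539 ≈ 8.6663e-5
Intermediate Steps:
t = -2 (t = 2*(-1) = -2)
A(Q) = -2
1/(((665 - 12904) + 23770) + A(-74)*(-4)) = 1/(((665 - 12904) + 23770) - 2*(-4)) = 1/((-12239 + 23770) + 8) = 1/(11531 + 8) = 1/11539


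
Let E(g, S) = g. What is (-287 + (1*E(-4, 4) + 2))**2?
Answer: 83521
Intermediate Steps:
(-287 + (1*E(-4, 4) + 2))**2 = (-287 + (1*(-4) + 2))**2 = (-287 + (-4 + 2))**2 = (-287 - 2)**2 = (-289)**2 = 83521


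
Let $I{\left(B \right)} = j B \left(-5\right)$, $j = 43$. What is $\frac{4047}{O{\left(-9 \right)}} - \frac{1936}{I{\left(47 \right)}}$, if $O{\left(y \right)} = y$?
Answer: $- \frac{13625837}{30315} \approx -449.48$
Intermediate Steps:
$I{\left(B \right)} = - 215 B$ ($I{\left(B \right)} = 43 B \left(-5\right) = 43 \left(- 5 B\right) = - 215 B$)
$\frac{4047}{O{\left(-9 \right)}} - \frac{1936}{I{\left(47 \right)}} = \frac{4047}{-9} - \frac{1936}{\left(-215\right) 47} = 4047 \left(- \frac{1}{9}\right) - \frac{1936}{-10105} = - \frac{1349}{3} - - \frac{1936}{10105} = - \frac{1349}{3} + \frac{1936}{10105} = - \frac{13625837}{30315}$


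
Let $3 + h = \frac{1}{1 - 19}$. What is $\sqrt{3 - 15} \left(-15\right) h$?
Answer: $\frac{275 i \sqrt{3}}{3} \approx 158.77 i$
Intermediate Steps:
$h = - \frac{55}{18}$ ($h = -3 + \frac{1}{1 - 19} = -3 + \frac{1}{-18} = -3 - \frac{1}{18} = - \frac{55}{18} \approx -3.0556$)
$\sqrt{3 - 15} \left(-15\right) h = \sqrt{3 - 15} \left(-15\right) \left(- \frac{55}{18}\right) = \sqrt{-12} \left(-15\right) \left(- \frac{55}{18}\right) = 2 i \sqrt{3} \left(-15\right) \left(- \frac{55}{18}\right) = - 30 i \sqrt{3} \left(- \frac{55}{18}\right) = \frac{275 i \sqrt{3}}{3}$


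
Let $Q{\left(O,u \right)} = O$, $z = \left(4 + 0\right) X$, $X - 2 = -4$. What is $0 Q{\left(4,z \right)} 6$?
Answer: $0$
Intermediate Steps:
$X = -2$ ($X = 2 - 4 = -2$)
$z = -8$ ($z = \left(4 + 0\right) \left(-2\right) = 4 \left(-2\right) = -8$)
$0 Q{\left(4,z \right)} 6 = 0 \cdot 4 \cdot 6 = 0 \cdot 6 = 0$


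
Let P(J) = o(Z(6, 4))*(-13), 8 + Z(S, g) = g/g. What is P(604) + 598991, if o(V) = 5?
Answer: 598926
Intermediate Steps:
Z(S, g) = -7 (Z(S, g) = -8 + g/g = -8 + 1 = -7)
P(J) = -65 (P(J) = 5*(-13) = -65)
P(604) + 598991 = -65 + 598991 = 598926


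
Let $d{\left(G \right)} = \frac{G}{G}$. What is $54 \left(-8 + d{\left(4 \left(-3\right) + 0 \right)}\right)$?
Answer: $-378$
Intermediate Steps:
$d{\left(G \right)} = 1$
$54 \left(-8 + d{\left(4 \left(-3\right) + 0 \right)}\right) = 54 \left(-8 + 1\right) = 54 \left(-7\right) = -378$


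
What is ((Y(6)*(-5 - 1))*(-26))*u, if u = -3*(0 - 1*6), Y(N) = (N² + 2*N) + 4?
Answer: 146016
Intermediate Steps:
Y(N) = 4 + N² + 2*N
u = 18 (u = -3*(0 - 6) = -3*(-6) = 18)
((Y(6)*(-5 - 1))*(-26))*u = (((4 + 6² + 2*6)*(-5 - 1))*(-26))*18 = (((4 + 36 + 12)*(-6))*(-26))*18 = ((52*(-6))*(-26))*18 = -312*(-26)*18 = 8112*18 = 146016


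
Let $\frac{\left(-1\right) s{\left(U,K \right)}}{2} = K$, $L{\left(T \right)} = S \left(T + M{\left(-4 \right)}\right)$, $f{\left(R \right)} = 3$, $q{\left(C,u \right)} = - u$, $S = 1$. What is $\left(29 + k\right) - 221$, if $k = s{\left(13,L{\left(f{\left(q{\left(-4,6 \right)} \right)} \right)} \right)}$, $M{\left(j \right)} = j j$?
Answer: $-230$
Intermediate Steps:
$M{\left(j \right)} = j^{2}$
$L{\left(T \right)} = 16 + T$ ($L{\left(T \right)} = 1 \left(T + \left(-4\right)^{2}\right) = 1 \left(T + 16\right) = 1 \left(16 + T\right) = 16 + T$)
$s{\left(U,K \right)} = - 2 K$
$k = -38$ ($k = - 2 \left(16 + 3\right) = \left(-2\right) 19 = -38$)
$\left(29 + k\right) - 221 = \left(29 - 38\right) - 221 = -9 - 221 = -230$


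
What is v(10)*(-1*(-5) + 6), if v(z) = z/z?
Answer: 11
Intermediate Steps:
v(z) = 1
v(10)*(-1*(-5) + 6) = 1*(-1*(-5) + 6) = 1*(5 + 6) = 1*11 = 11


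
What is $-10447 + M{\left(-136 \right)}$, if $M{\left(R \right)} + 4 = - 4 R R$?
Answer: $-84435$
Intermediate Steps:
$M{\left(R \right)} = -4 - 4 R^{2}$ ($M{\left(R \right)} = -4 + - 4 R R = -4 - 4 R^{2}$)
$-10447 + M{\left(-136 \right)} = -10447 - \left(4 + 4 \left(-136\right)^{2}\right) = -10447 - 73988 = -84435$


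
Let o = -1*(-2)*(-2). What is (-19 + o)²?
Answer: 529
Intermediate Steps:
o = -4 (o = 2*(-2) = -4)
(-19 + o)² = (-19 - 4)² = (-23)² = 529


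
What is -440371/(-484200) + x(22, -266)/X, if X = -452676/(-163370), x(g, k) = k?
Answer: -14595415393/153491400 ≈ -95.089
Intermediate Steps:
X = 13314/4805 (X = -452676*(-1/163370) = 13314/4805 ≈ 2.7709)
-440371/(-484200) + x(22, -266)/X = -440371/(-484200) - 266/13314/4805 = -440371*(-1/484200) - 266*4805/13314 = 440371/484200 - 91295/951 = -14595415393/153491400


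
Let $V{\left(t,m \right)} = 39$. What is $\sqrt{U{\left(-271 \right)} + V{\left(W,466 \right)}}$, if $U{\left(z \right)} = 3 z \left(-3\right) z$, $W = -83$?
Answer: $i \sqrt{660930} \approx 812.98 i$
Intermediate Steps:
$U{\left(z \right)} = - 9 z^{2}$ ($U{\left(z \right)} = 3 \left(- 3 z\right) z = - 9 z z = - 9 z^{2}$)
$\sqrt{U{\left(-271 \right)} + V{\left(W,466 \right)}} = \sqrt{- 9 \left(-271\right)^{2} + 39} = \sqrt{\left(-9\right) 73441 + 39} = \sqrt{-660969 + 39} = \sqrt{-660930} = i \sqrt{660930}$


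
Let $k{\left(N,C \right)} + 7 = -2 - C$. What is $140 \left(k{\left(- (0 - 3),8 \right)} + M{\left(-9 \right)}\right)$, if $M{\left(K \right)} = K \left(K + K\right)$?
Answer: $20300$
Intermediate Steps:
$M{\left(K \right)} = 2 K^{2}$ ($M{\left(K \right)} = K 2 K = 2 K^{2}$)
$k{\left(N,C \right)} = -9 - C$ ($k{\left(N,C \right)} = -7 - \left(2 + C\right) = -9 - C$)
$140 \left(k{\left(- (0 - 3),8 \right)} + M{\left(-9 \right)}\right) = 140 \left(\left(-9 - 8\right) + 2 \left(-9\right)^{2}\right) = 140 \left(\left(-9 - 8\right) + 2 \cdot 81\right) = 140 \left(-17 + 162\right) = 140 \cdot 145 = 20300$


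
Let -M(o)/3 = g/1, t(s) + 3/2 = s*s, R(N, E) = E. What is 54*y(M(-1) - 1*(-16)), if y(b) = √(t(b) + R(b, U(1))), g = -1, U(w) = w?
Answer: 27*√1442 ≈ 1025.3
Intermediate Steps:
t(s) = -3/2 + s² (t(s) = -3/2 + s*s = -3/2 + s²)
M(o) = 3 (M(o) = -(-3)/1 = -(-3) = -3*(-1) = 3)
y(b) = √(-½ + b²) (y(b) = √((-3/2 + b²) + 1) = √(-½ + b²))
54*y(M(-1) - 1*(-16)) = 54*(√(-2 + 4*(3 - 1*(-16))²)/2) = 54*(√(-2 + 4*(3 + 16)²)/2) = 54*(√(-2 + 4*19²)/2) = 54*(√(-2 + 4*361)/2) = 54*(√(-2 + 1444)/2) = 54*(√1442/2) = 27*√1442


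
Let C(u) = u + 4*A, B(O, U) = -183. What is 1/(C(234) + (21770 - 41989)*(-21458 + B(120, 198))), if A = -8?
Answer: 1/437559581 ≈ 2.2854e-9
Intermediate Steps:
C(u) = -32 + u (C(u) = u + 4*(-8) = u - 32 = -32 + u)
1/(C(234) + (21770 - 41989)*(-21458 + B(120, 198))) = 1/((-32 + 234) + (21770 - 41989)*(-21458 - 183)) = 1/(202 - 20219*(-21641)) = 1/(202 + 437559379) = 1/437559581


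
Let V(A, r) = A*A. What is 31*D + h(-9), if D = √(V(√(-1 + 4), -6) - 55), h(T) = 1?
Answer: 1 + 62*I*√13 ≈ 1.0 + 223.54*I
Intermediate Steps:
V(A, r) = A²
D = 2*I*√13 (D = √((√(-1 + 4))² - 55) = √((√3)² - 55) = √(3 - 55) = √(-52) = 2*I*√13 ≈ 7.2111*I)
31*D + h(-9) = 31*(2*I*√13) + 1 = 62*I*√13 + 1 = 1 + 62*I*√13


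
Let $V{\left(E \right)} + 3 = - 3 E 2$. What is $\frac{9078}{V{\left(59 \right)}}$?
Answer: $- \frac{178}{7} \approx -25.429$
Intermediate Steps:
$V{\left(E \right)} = -3 - 6 E$ ($V{\left(E \right)} = -3 + - 3 E 2 = -3 - 6 E$)
$\frac{9078}{V{\left(59 \right)}} = \frac{9078}{-3 - 354} = \frac{9078}{-357} = 9078 \left(- \frac{1}{357}\right) = - \frac{178}{7}$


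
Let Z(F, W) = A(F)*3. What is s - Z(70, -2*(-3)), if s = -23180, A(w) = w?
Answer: -23390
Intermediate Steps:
Z(F, W) = 3*F (Z(F, W) = F*3 = 3*F)
s - Z(70, -2*(-3)) = -23180 - 3*70 = -23180 - 1*210 = -23180 - 210 = -23390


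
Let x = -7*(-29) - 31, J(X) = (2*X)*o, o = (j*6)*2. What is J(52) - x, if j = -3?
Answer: -3916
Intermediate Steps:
o = -36 (o = -3*6*2 = -18*2 = -36)
J(X) = -72*X (J(X) = (2*X)*(-36) = -72*X)
x = 172 (x = 203 - 31 = 172)
J(52) - x = -72*52 - 1*172 = -3744 - 172 = -3916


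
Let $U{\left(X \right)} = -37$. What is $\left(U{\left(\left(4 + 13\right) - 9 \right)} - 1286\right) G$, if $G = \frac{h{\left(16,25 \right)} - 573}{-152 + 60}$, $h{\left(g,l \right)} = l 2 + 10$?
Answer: $- \frac{678699}{92} \approx -7377.2$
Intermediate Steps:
$h{\left(g,l \right)} = 10 + 2 l$ ($h{\left(g,l \right)} = 2 l + 10 = 10 + 2 l$)
$G = \frac{513}{92}$ ($G = \frac{\left(10 + 2 \cdot 25\right) - 573}{-152 + 60} = \frac{\left(10 + 50\right) - 573}{-92} = \left(60 - 573\right) \left(- \frac{1}{92}\right) = \left(-513\right) \left(- \frac{1}{92}\right) = \frac{513}{92} \approx 5.5761$)
$\left(U{\left(\left(4 + 13\right) - 9 \right)} - 1286\right) G = \left(-37 - 1286\right) \frac{513}{92} = \left(-1323\right) \frac{513}{92} = - \frac{678699}{92}$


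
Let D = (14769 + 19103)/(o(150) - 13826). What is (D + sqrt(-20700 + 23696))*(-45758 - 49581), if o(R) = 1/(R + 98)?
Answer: 800872006784/3428847 - 190678*sqrt(749) ≈ -4.9849e+6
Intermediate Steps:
o(R) = 1/(98 + R)
D = -8400256/3428847 (D = (14769 + 19103)/(1/(98 + 150) - 13826) = 33872/(1/248 - 13826) = 33872/(-3428847/248) = 33872*(-248/3428847) = -8400256/3428847 ≈ -2.4499)
(D + sqrt(-20700 + 23696))*(-45758 - 49581) = (-8400256/3428847 + sqrt(-20700 + 23696))*(-45758 - 49581) = (-8400256/3428847 + sqrt(2996))*(-95339) = (-8400256/3428847 + 2*sqrt(749))*(-95339) = 800872006784/3428847 - 190678*sqrt(749)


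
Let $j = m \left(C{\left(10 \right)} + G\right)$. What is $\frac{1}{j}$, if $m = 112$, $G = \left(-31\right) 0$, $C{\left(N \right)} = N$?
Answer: $\frac{1}{1120} \approx 0.00089286$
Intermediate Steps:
$G = 0$
$j = 1120$ ($j = 112 \left(10 + 0\right) = 112 \cdot 10 = 1120$)
$\frac{1}{j} = \frac{1}{1120}$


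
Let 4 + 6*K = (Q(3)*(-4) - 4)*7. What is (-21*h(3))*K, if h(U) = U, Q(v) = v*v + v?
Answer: 3864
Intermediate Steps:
Q(v) = v + v² (Q(v) = v² + v = v + v²)
K = -184/3 (K = -⅔ + (((3*(1 + 3))*(-4) - 4)*7)/6 = -⅔ + (((3*4)*(-4) - 4)*7)/6 = -⅔ + ((12*(-4) - 4)*7)/6 = -⅔ + ((-48 - 4)*7)/6 = -⅔ + (-52*7)/6 = -⅔ + (⅙)*(-364) = -⅔ - 182/3 = -184/3 ≈ -61.333)
(-21*h(3))*K = -21*3*(-184/3) = -63*(-184/3) = 3864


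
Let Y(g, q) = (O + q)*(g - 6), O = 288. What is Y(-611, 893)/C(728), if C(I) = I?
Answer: -728677/728 ≈ -1000.9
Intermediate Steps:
Y(g, q) = (-6 + g)*(288 + q) (Y(g, q) = (288 + q)*(g - 6) = (288 + q)*(-6 + g) = (-6 + g)*(288 + q))
Y(-611, 893)/C(728) = (-1728 - 6*893 + 288*(-611) - 611*893)/728 = (-1728 - 5358 - 175968 - 545623)*(1/728) = -728677*1/728 = -728677/728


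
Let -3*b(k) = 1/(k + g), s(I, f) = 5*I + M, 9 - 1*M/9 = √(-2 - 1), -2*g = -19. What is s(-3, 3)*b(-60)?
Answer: 44/101 - 6*I*√3/101 ≈ 0.43564 - 0.10289*I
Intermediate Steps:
g = 19/2 (g = -½*(-19) = 19/2 ≈ 9.5000)
M = 81 - 9*I*√3 (M = 81 - 9*√(-2 - 1) = 81 - 9*I*√3 ≈ 81.0 - 15.588*I)
s(I, f) = 81 + 5*I - 9*I*√3 (s(I, f) = 5*I + (81 - 9*I*√3) = 81 + 5*I - 9*I*√3)
b(k) = -1/(3*(19/2 + k)) (b(k) = -1/(3*(k + 19/2)) = -1/(3*(19/2 + k)))
s(-3, 3)*b(-60) = (81 + 5*(-3) - 9*I*√3)*(-2/(57 + 6*(-60))) = (81 - 15 - 9*I*√3)*(-2/(57 - 360)) = (66 - 9*I*√3)*(-2/(-303)) = (66 - 9*I*√3)*(-2*(-1/303)) = (66 - 9*I*√3)*(2/303) = 44/101 - 6*I*√3/101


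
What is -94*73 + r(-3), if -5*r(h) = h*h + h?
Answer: -34316/5 ≈ -6863.2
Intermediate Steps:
r(h) = -h/5 - h**2/5 (r(h) = -(h*h + h)/5 = -(h**2 + h)/5 = -(h + h**2)/5 = -h/5 - h**2/5)
-94*73 + r(-3) = -94*73 - 1/5*(-3)*(1 - 3) = -6862 - 1/5*(-3)*(-2) = -6862 - 6/5 = -34316/5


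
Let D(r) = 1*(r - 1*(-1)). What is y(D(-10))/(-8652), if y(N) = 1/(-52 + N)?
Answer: 1/527772 ≈ 1.8948e-6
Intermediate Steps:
D(r) = 1 + r (D(r) = 1*(r + 1) = 1*(1 + r) = 1 + r)
y(D(-10))/(-8652) = 1/((-52 + (1 - 10))*(-8652)) = -1/8652/(-52 - 9) = -1/8652/(-61) = -1/61*(-1/8652) = 1/527772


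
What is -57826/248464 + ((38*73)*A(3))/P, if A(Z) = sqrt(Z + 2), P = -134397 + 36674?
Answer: -28913/124232 - 2774*sqrt(5)/97723 ≈ -0.29621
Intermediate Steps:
P = -97723
A(Z) = sqrt(2 + Z)
-57826/248464 + ((38*73)*A(3))/P = -57826/248464 + ((38*73)*sqrt(2 + 3))/(-97723) = -57826*1/248464 + (2774*sqrt(5))*(-1/97723) = -28913/124232 - 2774*sqrt(5)/97723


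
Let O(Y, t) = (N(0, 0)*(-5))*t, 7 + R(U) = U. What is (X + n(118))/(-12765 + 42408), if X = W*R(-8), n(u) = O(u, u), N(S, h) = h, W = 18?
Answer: -90/9881 ≈ -0.0091084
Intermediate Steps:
R(U) = -7 + U
O(Y, t) = 0 (O(Y, t) = (0*(-5))*t = 0*t = 0)
n(u) = 0
X = -270 (X = 18*(-7 - 8) = 18*(-15) = -270)
(X + n(118))/(-12765 + 42408) = (-270 + 0)/(-12765 + 42408) = -270/29643 = -270*1/29643 = -90/9881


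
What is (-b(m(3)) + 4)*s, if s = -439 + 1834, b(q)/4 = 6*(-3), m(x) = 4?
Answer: 106020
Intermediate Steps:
b(q) = -72 (b(q) = 4*(6*(-3)) = 4*(-18) = -72)
s = 1395
(-b(m(3)) + 4)*s = (-1*(-72) + 4)*1395 = (72 + 4)*1395 = 76*1395 = 106020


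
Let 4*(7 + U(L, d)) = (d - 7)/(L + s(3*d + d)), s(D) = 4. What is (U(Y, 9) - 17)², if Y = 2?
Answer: 82369/144 ≈ 572.01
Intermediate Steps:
U(L, d) = -7 + (-7 + d)/(4*(4 + L)) (U(L, d) = -7 + ((d - 7)/(L + 4))/4 = -7 + ((-7 + d)/(4 + L))/4 = -7 + (-7 + d)/(4*(4 + L)))
(U(Y, 9) - 17)² = ((-119 + 9 - 28*2)/(4*(4 + 2)) - 17)² = ((¼)*(-119 + 9 - 56)/6 - 17)² = ((¼)*(⅙)*(-166) - 17)² = (-83/12 - 17)² = (-287/12)² = 82369/144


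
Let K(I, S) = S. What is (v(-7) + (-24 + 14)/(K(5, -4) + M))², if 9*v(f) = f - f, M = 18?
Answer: 25/49 ≈ 0.51020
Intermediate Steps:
v(f) = 0 (v(f) = (f - f)/9 = (⅑)*0 = 0)
(v(-7) + (-24 + 14)/(K(5, -4) + M))² = (0 + (-24 + 14)/(-4 + 18))² = (0 - 10/14)² = (0 - 10*1/14)² = (0 - 5/7)² = (-5/7)² = 25/49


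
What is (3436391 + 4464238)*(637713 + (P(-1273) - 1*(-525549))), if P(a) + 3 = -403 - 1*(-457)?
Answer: 9190904423877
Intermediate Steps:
P(a) = 51 (P(a) = -3 + (-403 - 1*(-457)) = -3 + (-403 + 457) = -3 + 54 = 51)
(3436391 + 4464238)*(637713 + (P(-1273) - 1*(-525549))) = (3436391 + 4464238)*(637713 + (51 - 1*(-525549))) = 7900629*(637713 + (51 + 525549)) = 7900629*(637713 + 525600) = 7900629*1163313 = 9190904423877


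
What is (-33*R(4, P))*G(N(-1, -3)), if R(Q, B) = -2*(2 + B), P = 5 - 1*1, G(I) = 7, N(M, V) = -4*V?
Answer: 2772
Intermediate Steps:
P = 4 (P = 5 - 1 = 4)
R(Q, B) = -4 - 2*B
(-33*R(4, P))*G(N(-1, -3)) = -33*(-4 - 2*4)*7 = -33*(-4 - 8)*7 = -33*(-12)*7 = 396*7 = 2772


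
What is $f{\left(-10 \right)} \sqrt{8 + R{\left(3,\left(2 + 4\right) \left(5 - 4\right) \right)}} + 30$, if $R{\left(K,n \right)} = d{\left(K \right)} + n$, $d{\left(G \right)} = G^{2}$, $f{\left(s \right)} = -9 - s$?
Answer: $30 + \sqrt{23} \approx 34.796$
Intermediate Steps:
$R{\left(K,n \right)} = n + K^{2}$ ($R{\left(K,n \right)} = K^{2} + n = n + K^{2}$)
$f{\left(-10 \right)} \sqrt{8 + R{\left(3,\left(2 + 4\right) \left(5 - 4\right) \right)}} + 30 = \left(-9 - -10\right) \sqrt{8 + \left(\left(2 + 4\right) \left(5 - 4\right) + 3^{2}\right)} + 30 = \left(-9 + 10\right) \sqrt{8 + \left(6 \cdot 1 + 9\right)} + 30 = 1 \sqrt{8 + \left(6 + 9\right)} + 30 = 1 \sqrt{8 + 15} + 30 = 1 \sqrt{23} + 30 = \sqrt{23} + 30 = 30 + \sqrt{23}$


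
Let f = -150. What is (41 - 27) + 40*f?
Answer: -5986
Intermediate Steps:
(41 - 27) + 40*f = (41 - 27) + 40*(-150) = 14 - 6000 = -5986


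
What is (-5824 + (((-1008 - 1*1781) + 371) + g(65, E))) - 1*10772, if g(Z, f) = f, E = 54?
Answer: -18960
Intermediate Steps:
(-5824 + (((-1008 - 1*1781) + 371) + g(65, E))) - 1*10772 = (-5824 + (((-1008 - 1*1781) + 371) + 54)) - 1*10772 = (-5824 + (((-1008 - 1781) + 371) + 54)) - 10772 = (-5824 + ((-2789 + 371) + 54)) - 10772 = (-5824 + (-2418 + 54)) - 10772 = (-5824 - 2364) - 10772 = -8188 - 10772 = -18960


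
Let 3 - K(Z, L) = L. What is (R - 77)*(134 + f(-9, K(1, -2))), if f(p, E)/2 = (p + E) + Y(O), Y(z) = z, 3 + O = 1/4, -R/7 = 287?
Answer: -251363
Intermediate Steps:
K(Z, L) = 3 - L
R = -2009 (R = -7*287 = -2009)
O = -11/4 (O = -3 + 1/4 = -3 + ¼ = -11/4 ≈ -2.7500)
f(p, E) = -11/2 + 2*E + 2*p (f(p, E) = 2*((p + E) - 11/4) = 2*((E + p) - 11/4) = 2*(-11/4 + E + p) = -11/2 + 2*E + 2*p)
(R - 77)*(134 + f(-9, K(1, -2))) = (-2009 - 77)*(134 + (-11/2 + 2*(3 - 1*(-2)) + 2*(-9))) = -2086*(134 + (-11/2 + 2*(3 + 2) - 18)) = -2086*(134 + (-11/2 + 2*5 - 18)) = -2086*(134 + (-11/2 + 10 - 18)) = -2086*(134 - 27/2) = -2086*241/2 = -251363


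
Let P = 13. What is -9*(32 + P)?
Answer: -405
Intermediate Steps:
-9*(32 + P) = -9*(32 + 13) = -9*45 = -405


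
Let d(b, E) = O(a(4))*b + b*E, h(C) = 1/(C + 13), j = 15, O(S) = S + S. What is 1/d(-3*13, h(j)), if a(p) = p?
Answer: -28/8775 ≈ -0.0031909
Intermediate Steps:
O(S) = 2*S
h(C) = 1/(13 + C)
d(b, E) = 8*b + E*b (d(b, E) = (2*4)*b + b*E = 8*b + E*b)
1/d(-3*13, h(j)) = 1/((-3*13)*(8 + 1/(13 + 15))) = 1/(-39*(8 + 1/28)) = 1/(-39*225/28) = 1/(-8775/28) = -28/8775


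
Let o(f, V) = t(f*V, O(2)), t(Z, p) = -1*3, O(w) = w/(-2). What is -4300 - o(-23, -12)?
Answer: -4297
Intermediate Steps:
O(w) = -w/2 (O(w) = w*(-½) = -w/2)
t(Z, p) = -3
o(f, V) = -3
-4300 - o(-23, -12) = -4300 - 1*(-3) = -4300 + 3 = -4297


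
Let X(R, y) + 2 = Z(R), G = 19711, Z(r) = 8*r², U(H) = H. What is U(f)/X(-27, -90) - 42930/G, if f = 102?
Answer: -124135689/57457565 ≈ -2.1605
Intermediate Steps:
X(R, y) = -2 + 8*R²
U(f)/X(-27, -90) - 42930/G = 102/(-2 + 8*(-27)²) - 42930/19711 = 102/(-2 + 8*729) - 42930*1/19711 = 102/(-2 + 5832) - 42930/19711 = 102/5830 - 42930/19711 = 102*(1/5830) - 42930/19711 = 51/2915 - 42930/19711 = -124135689/57457565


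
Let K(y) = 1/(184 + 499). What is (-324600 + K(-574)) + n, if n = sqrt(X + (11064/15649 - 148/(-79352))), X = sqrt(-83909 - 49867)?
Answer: -221701799/683 + sqrt(68318559237827990 + 1156512148106388528*I*sqrt(929))/310444862 ≈ -3.2459e+5 + 13.51*I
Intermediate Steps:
K(y) = 1/683
X = 12*I*sqrt(929) (X = sqrt(-133776) = 12*I*sqrt(929) ≈ 365.75*I)
n = sqrt(220066645/310444862 + 12*I*sqrt(929)) (n = sqrt(12*I*sqrt(929) + (11064/15649 - 148/(-79352))) = sqrt(12*I*sqrt(929) + (11064*(1/15649) - 148*(-1/79352))) = sqrt(12*I*sqrt(929) + (11064/15649 + 37/19838)) = sqrt(12*I*sqrt(929) + 220066645/310444862) = sqrt(220066645/310444862 + 12*I*sqrt(929)) ≈ 13.536 + 13.51*I)
(-324600 + K(-574)) + n = (-324600 + 1/683) + sqrt(68318559237827990 + 1156512148106388528*I*sqrt(929))/310444862 = -221701799/683 + sqrt(68318559237827990 + 1156512148106388528*I*sqrt(929))/310444862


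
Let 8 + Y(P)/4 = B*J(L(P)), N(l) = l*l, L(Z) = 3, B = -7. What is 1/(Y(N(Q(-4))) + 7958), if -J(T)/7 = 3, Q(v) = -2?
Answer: 1/8514 ≈ 0.00011745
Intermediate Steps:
N(l) = l²
J(T) = -21 (J(T) = -7*3 = -21)
Y(P) = 556 (Y(P) = -32 + 4*(-7*(-21)) = -32 + 4*147 = -32 + 588 = 556)
1/(Y(N(Q(-4))) + 7958) = 1/(556 + 7958) = 1/8514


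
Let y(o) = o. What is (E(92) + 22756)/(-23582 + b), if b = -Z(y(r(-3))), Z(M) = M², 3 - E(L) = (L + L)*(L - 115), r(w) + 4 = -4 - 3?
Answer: -8997/7901 ≈ -1.1387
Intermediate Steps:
r(w) = -11 (r(w) = -4 + (-4 - 3) = -4 - 7 = -11)
E(L) = 3 - 2*L*(-115 + L) (E(L) = 3 - (L + L)*(L - 115) = 3 - 2*L*(-115 + L))
b = -121 (b = -1*(-11)² = -1*121 = -121)
(E(92) + 22756)/(-23582 + b) = ((3 - 2*92² + 230*92) + 22756)/(-23582 - 121) = ((3 - 2*8464 + 21160) + 22756)/(-23703) = ((3 - 16928 + 21160) + 22756)*(-1/23703) = (4235 + 22756)*(-1/23703) = 26991*(-1/23703) = -8997/7901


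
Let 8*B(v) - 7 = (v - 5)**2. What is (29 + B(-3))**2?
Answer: 91809/64 ≈ 1434.5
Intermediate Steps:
B(v) = 7/8 + (-5 + v)**2/8 (B(v) = 7/8 + (v - 5)**2/8 = 7/8 + (-5 + v)**2/8)
(29 + B(-3))**2 = (29 + (7/8 + (-5 - 3)**2/8))**2 = (29 + (7/8 + (1/8)*(-8)**2))**2 = (29 + (7/8 + (1/8)*64))**2 = (29 + (7/8 + 8))**2 = (29 + 71/8)**2 = (303/8)**2 = 91809/64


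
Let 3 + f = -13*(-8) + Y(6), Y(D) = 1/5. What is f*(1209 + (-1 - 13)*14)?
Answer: 512578/5 ≈ 1.0252e+5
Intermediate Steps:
Y(D) = 1/5
f = 506/5 (f = -3 + (-13*(-8) + 1/5) = -3 + (104 + 1/5) = -3 + 521/5 = 506/5 ≈ 101.20)
f*(1209 + (-1 - 13)*14) = 506*(1209 + (-1 - 13)*14)/5 = 506*(1209 - 14*14)/5 = 506*(1209 - 196)/5 = (506/5)*1013 = 512578/5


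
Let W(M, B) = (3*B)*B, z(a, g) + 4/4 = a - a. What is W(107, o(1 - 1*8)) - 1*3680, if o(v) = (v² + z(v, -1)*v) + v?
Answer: 3523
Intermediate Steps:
z(a, g) = -1 (z(a, g) = -1 + (a - a) = -1 + 0 = -1)
o(v) = v² (o(v) = (v² - v) + v = v²)
W(M, B) = 3*B²
W(107, o(1 - 1*8)) - 1*3680 = 3*((1 - 1*8)²)² - 1*3680 = 3*((1 - 8)²)² - 3680 = 3*((-7)²)² - 3680 = 3*49² - 3680 = 3*2401 - 3680 = 7203 - 3680 = 3523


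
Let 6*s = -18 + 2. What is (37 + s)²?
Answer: 10609/9 ≈ 1178.8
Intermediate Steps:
s = -8/3 (s = (-18 + 2)/6 = (⅙)*(-16) = -8/3 ≈ -2.6667)
(37 + s)² = (37 - 8/3)² = (103/3)² = 10609/9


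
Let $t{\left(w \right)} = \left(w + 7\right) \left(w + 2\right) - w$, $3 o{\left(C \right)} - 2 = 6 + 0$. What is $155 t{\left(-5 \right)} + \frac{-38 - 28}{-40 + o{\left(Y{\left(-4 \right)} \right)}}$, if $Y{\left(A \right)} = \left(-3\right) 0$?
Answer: $- \frac{8581}{56} \approx -153.23$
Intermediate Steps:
$Y{\left(A \right)} = 0$
$o{\left(C \right)} = \frac{8}{3}$ ($o{\left(C \right)} = \frac{2}{3} + \frac{6 + 0}{3} = \frac{2}{3} + \frac{1}{3} \cdot 6 = \frac{2}{3} + 2 = \frac{8}{3}$)
$t{\left(w \right)} = - w + \left(2 + w\right) \left(7 + w\right)$ ($t{\left(w \right)} = \left(7 + w\right) \left(2 + w\right) - w = \left(2 + w\right) \left(7 + w\right) - w = - w + \left(2 + w\right) \left(7 + w\right)$)
$155 t{\left(-5 \right)} + \frac{-38 - 28}{-40 + o{\left(Y{\left(-4 \right)} \right)}} = 155 \left(14 + \left(-5\right)^{2} + 8 \left(-5\right)\right) + \frac{-38 - 28}{-40 + \frac{8}{3}} = 155 \left(14 + 25 - 40\right) - \frac{66}{- \frac{112}{3}} = 155 \left(-1\right) - - \frac{99}{56} = -155 + \frac{99}{56} = - \frac{8581}{56}$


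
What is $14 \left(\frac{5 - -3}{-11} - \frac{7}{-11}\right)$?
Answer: $- \frac{14}{11} \approx -1.2727$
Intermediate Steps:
$14 \left(\frac{5 - -3}{-11} - \frac{7}{-11}\right) = 14 \left(\left(5 + 3\right) \left(- \frac{1}{11}\right) - - \frac{7}{11}\right) = 14 \left(8 \left(- \frac{1}{11}\right) + \frac{7}{11}\right) = 14 \left(- \frac{8}{11} + \frac{7}{11}\right) = 14 \left(- \frac{1}{11}\right) = - \frac{14}{11}$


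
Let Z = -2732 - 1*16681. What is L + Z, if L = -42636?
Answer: -62049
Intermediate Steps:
Z = -19413 (Z = -2732 - 16681 = -19413)
L + Z = -42636 - 19413 = -62049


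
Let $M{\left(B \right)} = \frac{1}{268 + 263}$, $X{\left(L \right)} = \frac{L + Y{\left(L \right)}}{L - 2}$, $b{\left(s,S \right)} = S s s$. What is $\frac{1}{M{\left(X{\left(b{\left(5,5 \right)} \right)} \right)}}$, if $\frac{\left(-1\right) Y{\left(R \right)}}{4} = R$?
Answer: $531$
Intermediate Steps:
$Y{\left(R \right)} = - 4 R$
$b{\left(s,S \right)} = S s^{2}$
$X{\left(L \right)} = - \frac{3 L}{-2 + L}$ ($X{\left(L \right)} = \frac{L - 4 L}{L - 2} = \frac{\left(-3\right) L}{-2 + L} = - \frac{3 L}{-2 + L}$)
$M{\left(B \right)} = \frac{1}{531}$
$\frac{1}{M{\left(X{\left(b{\left(5,5 \right)} \right)} \right)}} = \frac{1}{\frac{1}{531}} = 531$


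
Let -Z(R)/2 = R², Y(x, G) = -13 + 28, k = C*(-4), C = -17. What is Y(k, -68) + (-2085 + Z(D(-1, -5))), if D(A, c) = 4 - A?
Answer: -2120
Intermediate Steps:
k = 68 (k = -17*(-4) = 68)
Y(x, G) = 15
Z(R) = -2*R²
Y(k, -68) + (-2085 + Z(D(-1, -5))) = 15 + (-2085 - 2*(4 - 1*(-1))²) = 15 + (-2085 - 2*(4 + 1)²) = 15 + (-2085 - 2*5²) = 15 + (-2085 - 2*25) = 15 + (-2085 - 50) = 15 - 2135 = -2120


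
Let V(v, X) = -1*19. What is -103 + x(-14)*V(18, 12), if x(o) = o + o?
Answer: 429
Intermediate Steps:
x(o) = 2*o
V(v, X) = -19
-103 + x(-14)*V(18, 12) = -103 + (2*(-14))*(-19) = -103 - 28*(-19) = -103 + 532 = 429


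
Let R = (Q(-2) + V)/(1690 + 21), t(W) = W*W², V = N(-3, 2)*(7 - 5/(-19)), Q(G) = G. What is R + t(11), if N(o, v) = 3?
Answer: 43269855/32509 ≈ 1331.0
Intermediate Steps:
V = 414/19 (V = 3*(7 - 5/(-19)) = 3*(7 - 5*(-1/19)) = 3*(7 + 5/19) = 3*(138/19) = 414/19 ≈ 21.789)
t(W) = W³
R = 376/32509 (R = (-2 + 414/19)/(1690 + 21) = (376/19)/1711 = (376/19)*(1/1711) = 376/32509 ≈ 0.011566)
R + t(11) = 376/32509 + 11³ = 376/32509 + 1331 = 43269855/32509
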